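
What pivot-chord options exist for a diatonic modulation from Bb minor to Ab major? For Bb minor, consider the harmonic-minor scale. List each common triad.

Bbm

Triads in Bb minor (harmonic minor): Bbm (i), Cdim (ii°), Dbaug (III+), Ebm (iv), F (V), Gb (VI), Adim (vii°).
Triads in Ab major: Ab (I), Bbm (ii), Cm (iii), Db (IV), Eb (V), Fm (vi), Gdim (vii°).
Shared triads with their functions: Bbm (i in Bb minor, ii in Ab major).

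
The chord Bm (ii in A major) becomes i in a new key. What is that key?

The numeral i denotes a minor triad on scale degree 1. With B on degree 1, the tonic of the new key is B.
Degree 1 carries a minor triad in minor keys, so the destination is B minor.
Check: the diatonic triads of B minor (natural minor) are Bm (i), C#dim (ii°), D (III), Em (iv), F#m (v), G (VI), A (VII) — Bm is indeed i.

B minor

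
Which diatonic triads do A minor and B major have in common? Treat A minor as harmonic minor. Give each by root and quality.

Triads in A minor (harmonic minor): Am (i), Bdim (ii°), Caug (III+), Dm (iv), E (V), F (VI), G♯dim (vii°).
Triads in B major: B (I), C♯m (ii), D♯m (iii), E (IV), F♯ (V), G♯m (vi), A♯dim (vii°).
Shared triads with their functions: E (V in A minor, IV in B major).

E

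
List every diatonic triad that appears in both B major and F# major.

Triads in B major: B (I), C#m (ii), D#m (iii), E (IV), F# (V), G#m (vi), A#dim (vii°).
Triads in F# major: F# (I), G#m (ii), A#m (iii), B (IV), C# (V), D#m (vi), E#dim (vii°).
Shared triads with their functions: B (I in B major, IV in F# major); D#m (iii in B major, vi in F# major); F# (V in B major, I in F# major); G#m (vi in B major, ii in F# major).

B, D#m, F#, G#m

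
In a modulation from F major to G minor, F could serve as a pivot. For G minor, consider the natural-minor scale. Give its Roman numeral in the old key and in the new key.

I in F major; VII in G minor

The scale of F major is F G A Bb C D E; F is degree 1, and the triad built there (F-A-C) is major, so it is I.
The scale of G minor (natural minor) is G A Bb C D Eb F; F is degree 7, and the triad built there (F-A-C) is major, so it is VII.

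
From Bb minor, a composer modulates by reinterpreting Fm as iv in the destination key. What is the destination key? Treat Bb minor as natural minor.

The numeral iv denotes a minor triad on scale degree 4. With F on degree 4, the tonic of the new key is C.
Degree 4 carries a minor triad in minor keys, so the destination is C minor.
Check: the diatonic triads of C minor (natural minor) are Cm (i), Ddim (ii°), Eb (III), Fm (iv), Gm (v), Ab (VI), Bb (VII) — Fm is indeed iv.

C minor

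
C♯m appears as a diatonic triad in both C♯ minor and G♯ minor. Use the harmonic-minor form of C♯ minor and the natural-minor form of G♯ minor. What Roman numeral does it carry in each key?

The scale of C♯ minor (harmonic minor) is C♯ D♯ E F♯ G♯ A B♯; C♯ is degree 1, and the triad built there (C♯-E-G♯) is minor, so it is i.
The scale of G♯ minor (natural minor) is G♯ A♯ B C♯ D♯ E F♯; C♯ is degree 4, and the triad built there (C♯-E-G♯) is minor, so it is iv.

i in C♯ minor; iv in G♯ minor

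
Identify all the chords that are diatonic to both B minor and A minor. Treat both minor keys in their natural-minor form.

Triads in B minor (natural minor): Bm (i), C#dim (ii°), D (III), Em (iv), F#m (v), G (VI), A (VII).
Triads in A minor (natural minor): Am (i), Bdim (ii°), C (III), Dm (iv), Em (v), F (VI), G (VII).
Shared triads with their functions: Em (iv in B minor, v in A minor); G (VI in B minor, VII in A minor).

Em, G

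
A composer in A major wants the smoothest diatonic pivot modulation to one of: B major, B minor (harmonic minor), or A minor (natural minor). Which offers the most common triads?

Triads of A major: A major (I), B minor (ii), C# minor (iii), D major (IV), E major (V), F# minor (vi), G# diminished (vii°).
B major shares 2: C#m, E.
B minor (harmonic minor) shares 1: Bm.
A minor (natural minor) shares 0: none.
The most common triads (2) are shared with B major.

B major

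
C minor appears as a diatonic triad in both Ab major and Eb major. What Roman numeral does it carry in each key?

iii in Ab major; vi in Eb major

The scale of Ab major is Ab Bb C Db Eb F G; C is degree 3, and the triad built there (C-Eb-G) is minor, so it is iii.
The scale of Eb major is Eb F G Ab Bb C D; C is degree 6, and the triad built there (C-Eb-G) is minor, so it is vi.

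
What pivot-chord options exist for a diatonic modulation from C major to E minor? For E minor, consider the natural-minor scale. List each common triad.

C, Em, G, Am

Triads in C major: C (I), Dm (ii), Em (iii), F (IV), G (V), Am (vi), Bdim (vii°).
Triads in E minor (natural minor): Em (i), F#dim (ii°), G (III), Am (iv), Bm (v), C (VI), D (VII).
Shared triads with their functions: C (I in C major, VI in E minor); Em (iii in C major, i in E minor); G (V in C major, III in E minor); Am (vi in C major, iv in E minor).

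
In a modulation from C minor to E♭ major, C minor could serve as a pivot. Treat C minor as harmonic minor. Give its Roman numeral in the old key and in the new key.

The scale of C minor (harmonic minor) is C D E♭ F G A♭ B; C is degree 1, and the triad built there (C-E♭-G) is minor, so it is i.
The scale of E♭ major is E♭ F G A♭ B♭ C D; C is degree 6, and the triad built there (C-E♭-G) is minor, so it is vi.

i in C minor; vi in E♭ major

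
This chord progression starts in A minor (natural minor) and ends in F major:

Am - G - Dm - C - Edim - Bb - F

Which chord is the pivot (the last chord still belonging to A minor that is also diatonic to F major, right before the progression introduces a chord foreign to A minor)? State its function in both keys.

C — III in A minor, V in F major

Chords diatonic to A minor: Am, Bdim, C, Dm, Em, F, G.
Reading the progression, the first chord not in that set is Edim, so the modulation leaves A minor there.
The chord immediately before Edim is C, which is diatonic to both keys: III in A minor and V in F major.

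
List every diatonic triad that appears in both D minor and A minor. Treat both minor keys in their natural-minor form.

Triads in D minor (natural minor): D minor (i), E diminished (ii°), F major (III), G minor (iv), A minor (v), B♭ major (VI), C major (VII).
Triads in A minor (natural minor): A minor (i), B diminished (ii°), C major (III), D minor (iv), E minor (v), F major (VI), G major (VII).
Shared triads with their functions: D minor (i in D minor, iv in A minor); F major (III in D minor, VI in A minor); A minor (v in D minor, i in A minor); C major (VII in D minor, III in A minor).

Dm, F, Am, C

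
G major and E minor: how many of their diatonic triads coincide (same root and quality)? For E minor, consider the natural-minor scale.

7

Diatonic triads of G major: G (I), Am (ii), Bm (iii), C (IV), D (V), Em (vi), F♯dim (vii°).
Diatonic triads of E minor (natural minor): Em (i), F♯dim (ii°), G (III), Am (iv), Bm (v), C (VI), D (VII).
Matching root and quality in both lists: G, Am, Bm, C, D, Em, F♯dim.
That gives 7 common triads.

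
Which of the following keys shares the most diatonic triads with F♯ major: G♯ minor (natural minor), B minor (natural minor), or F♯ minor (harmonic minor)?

G♯ minor

Triads of F♯ major: F♯ major (I), G♯ minor (ii), A♯ minor (iii), B major (IV), C♯ major (V), D♯ minor (vi), E♯ diminished (vii°).
G♯ minor (natural minor) shares 4: F♯, G♯m, B, D♯m.
B minor (natural minor) shares 0: none.
F♯ minor (harmonic minor) shares 2: C♯, E♯dim.
The most common triads (4) are shared with G♯ minor.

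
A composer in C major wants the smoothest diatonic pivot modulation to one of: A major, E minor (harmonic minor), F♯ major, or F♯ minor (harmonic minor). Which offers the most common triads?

E minor

Triads of C major: C (I), Dm (ii), Em (iii), F (IV), G (V), Am (vi), Bdim (vii°).
A major shares 0: none.
E minor (harmonic minor) shares 3: C, Em, Am.
F♯ major shares 0: none.
F♯ minor (harmonic minor) shares 0: none.
The most common triads (3) are shared with E minor.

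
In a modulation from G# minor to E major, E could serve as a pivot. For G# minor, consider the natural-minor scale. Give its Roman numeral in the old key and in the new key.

The scale of G# minor (natural minor) is G# A# B C# D# E F#; E is degree 6, and the triad built there (E-G#-B) is major, so it is VI.
The scale of E major is E F# G# A B C# D#; E is degree 1, and the triad built there (E-G#-B) is major, so it is I.

VI in G# minor; I in E major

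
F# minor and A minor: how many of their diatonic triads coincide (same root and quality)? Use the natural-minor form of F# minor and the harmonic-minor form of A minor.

2

Diatonic triads of F# minor (natural minor): F# minor (i), G# diminished (ii°), A major (III), B minor (iv), C# minor (v), D major (VI), E major (VII).
Diatonic triads of A minor (harmonic minor): A minor (i), B diminished (ii°), C augmented (III+), D minor (iv), E major (V), F major (VI), G# diminished (vii°).
Matching root and quality in both lists: G# diminished, E major.
That gives 2 common triads.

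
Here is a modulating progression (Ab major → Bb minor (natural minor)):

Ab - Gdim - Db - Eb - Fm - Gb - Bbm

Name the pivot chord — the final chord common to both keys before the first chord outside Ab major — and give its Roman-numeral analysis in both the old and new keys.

Fm — vi in Ab major, v in Bb minor

Chords diatonic to Ab major: Ab, Bbm, Cm, Db, Eb, Fm, Gdim.
Reading the progression, the first chord not in that set is Gb, so the modulation leaves Ab major there.
The chord immediately before Gb is Fm, which is diatonic to both keys: vi in Ab major and v in Bb minor.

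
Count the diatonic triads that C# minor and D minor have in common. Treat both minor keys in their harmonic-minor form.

Diatonic triads of C# minor (harmonic minor): C# minor (i), D# diminished (ii°), E augmented (III+), F# minor (iv), G# major (V), A major (VI), B# diminished (vii°).
Diatonic triads of D minor (harmonic minor): D minor (i), E diminished (ii°), F augmented (III+), G minor (iv), A major (V), Bb major (VI), C# diminished (vii°).
Matching root and quality in both lists: A major.
That gives 1 common triad.

1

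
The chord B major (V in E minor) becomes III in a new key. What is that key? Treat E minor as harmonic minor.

G♯ minor

The numeral III denotes a major triad on scale degree 3. With B on degree 3, the tonic of the new key is G♯.
Degree 3 carries a major triad in natural-minor keys, so the destination is G♯ minor.
Check: the diatonic triads of G♯ minor (natural minor) are G♯m (i), A♯dim (ii°), B (III), C♯m (iv), D♯m (v), E (VI), F♯ (VII) — B major is indeed III.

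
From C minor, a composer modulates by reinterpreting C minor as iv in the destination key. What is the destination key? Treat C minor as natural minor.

G minor

The numeral iv denotes a minor triad on scale degree 4. With C on degree 4, the tonic of the new key is G.
Degree 4 carries a minor triad in minor keys, so the destination is G minor.
Check: the diatonic triads of G minor (natural minor) are Gm (i), Adim (ii°), B♭ (III), Cm (iv), Dm (v), E♭ (VI), F (VII) — C minor is indeed iv.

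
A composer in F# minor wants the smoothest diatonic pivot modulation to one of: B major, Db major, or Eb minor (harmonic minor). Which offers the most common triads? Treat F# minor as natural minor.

B major

Triads of F# minor (natural minor): F# minor (i), G# diminished (ii°), A major (III), B minor (iv), C# minor (v), D major (VI), E major (VII).
B major shares 2: C#m, E.
Db major shares 0: none.
Eb minor (harmonic minor) shares 0: none.
The most common triads (2) are shared with B major.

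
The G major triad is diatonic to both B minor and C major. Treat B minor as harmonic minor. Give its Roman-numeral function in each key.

VI in B minor; V in C major

The scale of B minor (harmonic minor) is B C# D E F# G A#; G is degree 6, and the triad built there (G-B-D) is major, so it is VI.
The scale of C major is C D E F G A B; G is degree 5, and the triad built there (G-B-D) is major, so it is V.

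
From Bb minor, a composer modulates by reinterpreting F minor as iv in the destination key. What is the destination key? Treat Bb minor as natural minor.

The numeral iv denotes a minor triad on scale degree 4. With F on degree 4, the tonic of the new key is C.
Degree 4 carries a minor triad in minor keys, so the destination is C minor.
Check: the diatonic triads of C minor (natural minor) are Cm (i), Ddim (ii°), Eb (III), Fm (iv), Gm (v), Ab (VI), Bb (VII) — F minor is indeed iv.

C minor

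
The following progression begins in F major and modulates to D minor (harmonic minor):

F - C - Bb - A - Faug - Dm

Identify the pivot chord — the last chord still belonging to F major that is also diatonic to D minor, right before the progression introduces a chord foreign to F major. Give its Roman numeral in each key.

Bb — IV in F major, VI in D minor

Chords diatonic to F major: F, Gm, Am, Bb, C, Dm, Edim.
Reading the progression, the first chord not in that set is A, so the modulation leaves F major there.
The chord immediately before A is Bb, which is diatonic to both keys: IV in F major and VI in D minor.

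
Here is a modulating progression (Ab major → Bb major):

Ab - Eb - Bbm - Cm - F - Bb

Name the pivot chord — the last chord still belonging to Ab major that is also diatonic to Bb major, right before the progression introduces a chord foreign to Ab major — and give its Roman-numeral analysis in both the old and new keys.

Cm — iii in Ab major, ii in Bb major

Chords diatonic to Ab major: Ab, Bbm, Cm, Db, Eb, Fm, Gdim.
Reading the progression, the first chord not in that set is F, so the modulation leaves Ab major there.
The chord immediately before F is Cm, which is diatonic to both keys: iii in Ab major and ii in Bb major.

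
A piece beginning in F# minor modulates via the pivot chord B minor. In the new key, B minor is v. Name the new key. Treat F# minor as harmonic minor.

The numeral v denotes a minor triad on scale degree 5. With B on degree 5, the tonic of the new key is E.
Degree 5 carries a minor triad in natural-minor keys, so the destination is E minor.
Check: the diatonic triads of E minor (natural minor) are Em (i), F#dim (ii°), G (III), Am (iv), Bm (v), C (VI), D (VII) — B minor is indeed v.

E minor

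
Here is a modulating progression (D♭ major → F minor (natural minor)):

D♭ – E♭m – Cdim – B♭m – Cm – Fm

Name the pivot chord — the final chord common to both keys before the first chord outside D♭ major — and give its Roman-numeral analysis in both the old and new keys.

Chords diatonic to D♭ major: D♭, E♭m, Fm, G♭, A♭, B♭m, Cdim.
Reading the progression, the first chord not in that set is Cm, so the modulation leaves D♭ major there.
The chord immediately before Cm is B♭m, which is diatonic to both keys: vi in D♭ major and iv in F minor.

B♭m — vi in D♭ major, iv in F minor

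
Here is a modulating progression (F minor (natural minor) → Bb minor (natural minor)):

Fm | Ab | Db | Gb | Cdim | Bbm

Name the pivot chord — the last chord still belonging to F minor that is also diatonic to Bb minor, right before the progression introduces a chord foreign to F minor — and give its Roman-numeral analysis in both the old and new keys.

Chords diatonic to F minor: Fm, Gdim, Ab, Bbm, Cm, Db, Eb.
Reading the progression, the first chord not in that set is Gb, so the modulation leaves F minor there.
The chord immediately before Gb is Db, which is diatonic to both keys: VI in F minor and III in Bb minor.

Db — VI in F minor, III in Bb minor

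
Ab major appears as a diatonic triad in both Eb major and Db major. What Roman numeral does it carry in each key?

IV in Eb major; V in Db major

The scale of Eb major is Eb F G Ab Bb C D; Ab is degree 4, and the triad built there (Ab-C-Eb) is major, so it is IV.
The scale of Db major is Db Eb F Gb Ab Bb C; Ab is degree 5, and the triad built there (Ab-C-Eb) is major, so it is V.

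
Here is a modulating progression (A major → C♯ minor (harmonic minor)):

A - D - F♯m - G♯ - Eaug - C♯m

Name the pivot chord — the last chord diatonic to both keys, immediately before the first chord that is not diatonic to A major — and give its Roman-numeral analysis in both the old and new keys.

Chords diatonic to A major: A, Bm, C♯m, D, E, F♯m, G♯dim.
Reading the progression, the first chord not in that set is G♯, so the modulation leaves A major there.
The chord immediately before G♯ is F♯m, which is diatonic to both keys: vi in A major and iv in C♯ minor.

F♯m — vi in A major, iv in C♯ minor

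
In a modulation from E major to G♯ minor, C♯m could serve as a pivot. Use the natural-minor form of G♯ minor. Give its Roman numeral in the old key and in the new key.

The scale of E major is E F♯ G♯ A B C♯ D♯; C♯ is degree 6, and the triad built there (C♯-E-G♯) is minor, so it is vi.
The scale of G♯ minor (natural minor) is G♯ A♯ B C♯ D♯ E F♯; C♯ is degree 4, and the triad built there (C♯-E-G♯) is minor, so it is iv.

vi in E major; iv in G♯ minor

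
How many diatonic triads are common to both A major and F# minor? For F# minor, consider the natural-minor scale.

Diatonic triads of A major: A major (I), B minor (ii), C# minor (iii), D major (IV), E major (V), F# minor (vi), G# diminished (vii°).
Diatonic triads of F# minor (natural minor): F# minor (i), G# diminished (ii°), A major (III), B minor (iv), C# minor (v), D major (VI), E major (VII).
Matching root and quality in both lists: A major, B minor, C# minor, D major, E major, F# minor, G# diminished.
That gives 7 common triads.

7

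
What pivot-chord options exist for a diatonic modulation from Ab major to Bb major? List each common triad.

Cm, Eb

Triads in Ab major: Ab major (I), Bb minor (ii), C minor (iii), Db major (IV), Eb major (V), F minor (vi), G diminished (vii°).
Triads in Bb major: Bb major (I), C minor (ii), D minor (iii), Eb major (IV), F major (V), G minor (vi), A diminished (vii°).
Shared triads with their functions: C minor (iii in Ab major, ii in Bb major); Eb major (V in Ab major, IV in Bb major).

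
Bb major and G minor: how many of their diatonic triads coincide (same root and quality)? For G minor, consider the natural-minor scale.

Diatonic triads of Bb major: Bb (I), Cm (ii), Dm (iii), Eb (IV), F (V), Gm (vi), Adim (vii°).
Diatonic triads of G minor (natural minor): Gm (i), Adim (ii°), Bb (III), Cm (iv), Dm (v), Eb (VI), F (VII).
Matching root and quality in both lists: Bb, Cm, Dm, Eb, F, Gm, Adim.
That gives 7 common triads.

7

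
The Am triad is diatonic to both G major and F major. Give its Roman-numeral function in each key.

ii in G major; iii in F major

The scale of G major is G A B C D E F#; A is degree 2, and the triad built there (A-C-E) is minor, so it is ii.
The scale of F major is F G A Bb C D E; A is degree 3, and the triad built there (A-C-E) is minor, so it is iii.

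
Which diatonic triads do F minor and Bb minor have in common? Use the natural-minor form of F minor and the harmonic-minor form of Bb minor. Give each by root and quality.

Triads in F minor (natural minor): F minor (i), G diminished (ii°), Ab major (III), Bb minor (iv), C minor (v), Db major (VI), Eb major (VII).
Triads in Bb minor (harmonic minor): Bb minor (i), C diminished (ii°), Db augmented (III+), Eb minor (iv), F major (V), Gb major (VI), A diminished (vii°).
Shared triads with their functions: Bb minor (iv in F minor, i in Bb minor).

Bbm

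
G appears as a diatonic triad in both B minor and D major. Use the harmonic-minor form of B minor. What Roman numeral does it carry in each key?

VI in B minor; IV in D major

The scale of B minor (harmonic minor) is B C# D E F# G A#; G is degree 6, and the triad built there (G-B-D) is major, so it is VI.
The scale of D major is D E F# G A B C#; G is degree 4, and the triad built there (G-B-D) is major, so it is IV.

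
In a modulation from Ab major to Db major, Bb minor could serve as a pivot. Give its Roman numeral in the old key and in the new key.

ii in Ab major; vi in Db major

The scale of Ab major is Ab Bb C Db Eb F G; Bb is degree 2, and the triad built there (Bb-Db-F) is minor, so it is ii.
The scale of Db major is Db Eb F Gb Ab Bb C; Bb is degree 6, and the triad built there (Bb-Db-F) is minor, so it is vi.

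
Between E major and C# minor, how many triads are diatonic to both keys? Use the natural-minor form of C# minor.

7

Diatonic triads of E major: E major (I), F# minor (ii), G# minor (iii), A major (IV), B major (V), C# minor (vi), D# diminished (vii°).
Diatonic triads of C# minor (natural minor): C# minor (i), D# diminished (ii°), E major (III), F# minor (iv), G# minor (v), A major (VI), B major (VII).
Matching root and quality in both lists: E major, F# minor, G# minor, A major, B major, C# minor, D# diminished.
That gives 7 common triads.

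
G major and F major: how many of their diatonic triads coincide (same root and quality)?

2

Diatonic triads of G major: G (I), Am (ii), Bm (iii), C (IV), D (V), Em (vi), F#dim (vii°).
Diatonic triads of F major: F (I), Gm (ii), Am (iii), Bb (IV), C (V), Dm (vi), Edim (vii°).
Matching root and quality in both lists: Am, C.
That gives 2 common triads.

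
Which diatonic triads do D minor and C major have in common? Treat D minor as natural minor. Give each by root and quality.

Dm, F, Am, C

Triads in D minor (natural minor): Dm (i), Edim (ii°), F (III), Gm (iv), Am (v), Bb (VI), C (VII).
Triads in C major: C (I), Dm (ii), Em (iii), F (IV), G (V), Am (vi), Bdim (vii°).
Shared triads with their functions: Dm (i in D minor, ii in C major); F (III in D minor, IV in C major); Am (v in D minor, vi in C major); C (VII in D minor, I in C major).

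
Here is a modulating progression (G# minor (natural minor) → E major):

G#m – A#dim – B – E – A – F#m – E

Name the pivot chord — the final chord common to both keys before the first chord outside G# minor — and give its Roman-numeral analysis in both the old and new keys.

E — VI in G# minor, I in E major

Chords diatonic to G# minor: G#m, A#dim, B, C#m, D#m, E, F#.
Reading the progression, the first chord not in that set is A, so the modulation leaves G# minor there.
The chord immediately before A is E, which is diatonic to both keys: VI in G# minor and I in E major.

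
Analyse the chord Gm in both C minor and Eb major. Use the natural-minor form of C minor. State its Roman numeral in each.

v in C minor; iii in Eb major

The scale of C minor (natural minor) is C D Eb F G Ab Bb; G is degree 5, and the triad built there (G-Bb-D) is minor, so it is v.
The scale of Eb major is Eb F G Ab Bb C D; G is degree 3, and the triad built there (G-Bb-D) is minor, so it is iii.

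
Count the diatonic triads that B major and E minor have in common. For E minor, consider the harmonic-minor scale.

1

Diatonic triads of B major: B (I), C♯m (ii), D♯m (iii), E (IV), F♯ (V), G♯m (vi), A♯dim (vii°).
Diatonic triads of E minor (harmonic minor): Em (i), F♯dim (ii°), Gaug (III+), Am (iv), B (V), C (VI), D♯dim (vii°).
Matching root and quality in both lists: B.
That gives 1 common triad.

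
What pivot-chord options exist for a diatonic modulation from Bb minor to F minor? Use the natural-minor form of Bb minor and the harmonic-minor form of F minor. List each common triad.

Bbm, Db, Fm

Triads in Bb minor (natural minor): Bbm (i), Cdim (ii°), Db (III), Ebm (iv), Fm (v), Gb (VI), Ab (VII).
Triads in F minor (harmonic minor): Fm (i), Gdim (ii°), Abaug (III+), Bbm (iv), C (V), Db (VI), Edim (vii°).
Shared triads with their functions: Bbm (i in Bb minor, iv in F minor); Db (III in Bb minor, VI in F minor); Fm (v in Bb minor, i in F minor).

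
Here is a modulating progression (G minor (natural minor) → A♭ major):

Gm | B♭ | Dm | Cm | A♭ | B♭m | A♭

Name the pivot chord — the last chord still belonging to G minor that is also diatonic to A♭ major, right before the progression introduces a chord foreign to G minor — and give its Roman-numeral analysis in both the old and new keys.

Cm — iv in G minor, iii in A♭ major

Chords diatonic to G minor: Gm, Adim, B♭, Cm, Dm, E♭, F.
Reading the progression, the first chord not in that set is A♭, so the modulation leaves G minor there.
The chord immediately before A♭ is Cm, which is diatonic to both keys: iv in G minor and iii in A♭ major.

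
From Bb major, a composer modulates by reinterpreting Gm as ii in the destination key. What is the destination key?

The numeral ii denotes a minor triad on scale degree 2. With G on degree 2, the tonic of the new key is F.
Degree 2 carries a minor triad in major keys, so the destination is F major.
Check: the diatonic triads of F major are F (I), Gm (ii), Am (iii), Bb (IV), C (V), Dm (vi), Edim (vii°) — Gm is indeed ii.

F major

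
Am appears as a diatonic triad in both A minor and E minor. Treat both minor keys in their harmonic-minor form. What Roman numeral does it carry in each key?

The scale of A minor (harmonic minor) is A B C D E F G#; A is degree 1, and the triad built there (A-C-E) is minor, so it is i.
The scale of E minor (harmonic minor) is E F# G A B C D#; A is degree 4, and the triad built there (A-C-E) is minor, so it is iv.

i in A minor; iv in E minor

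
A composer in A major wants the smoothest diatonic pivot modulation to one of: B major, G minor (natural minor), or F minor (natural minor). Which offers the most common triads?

Triads of A major: A major (I), B minor (ii), C# minor (iii), D major (IV), E major (V), F# minor (vi), G# diminished (vii°).
B major shares 2: C#m, E.
G minor (natural minor) shares 0: none.
F minor (natural minor) shares 0: none.
The most common triads (2) are shared with B major.

B major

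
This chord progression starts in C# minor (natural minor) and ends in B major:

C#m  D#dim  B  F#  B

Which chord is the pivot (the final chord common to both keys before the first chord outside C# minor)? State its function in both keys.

Chords diatonic to C# minor: C#m, D#dim, E, F#m, G#m, A, B.
Reading the progression, the first chord not in that set is F#, so the modulation leaves C# minor there.
The chord immediately before F# is B, which is diatonic to both keys: VII in C# minor and I in B major.

B — VII in C# minor, I in B major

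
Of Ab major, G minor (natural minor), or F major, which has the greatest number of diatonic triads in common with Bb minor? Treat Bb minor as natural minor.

Ab major

Triads of Bb minor (natural minor): Bbm (i), Cdim (ii°), Db (III), Ebm (iv), Fm (v), Gb (VI), Ab (VII).
Ab major shares 4: Bbm, Db, Fm, Ab.
G minor (natural minor) shares 0: none.
F major shares 0: none.
The most common triads (4) are shared with Ab major.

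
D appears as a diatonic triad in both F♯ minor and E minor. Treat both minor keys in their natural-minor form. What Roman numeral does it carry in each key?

The scale of F♯ minor (natural minor) is F♯ G♯ A B C♯ D E; D is degree 6, and the triad built there (D-F♯-A) is major, so it is VI.
The scale of E minor (natural minor) is E F♯ G A B C D; D is degree 7, and the triad built there (D-F♯-A) is major, so it is VII.

VI in F♯ minor; VII in E minor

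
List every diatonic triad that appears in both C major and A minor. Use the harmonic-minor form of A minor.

Triads in C major: C (I), Dm (ii), Em (iii), F (IV), G (V), Am (vi), Bdim (vii°).
Triads in A minor (harmonic minor): Am (i), Bdim (ii°), Caug (III+), Dm (iv), E (V), F (VI), G♯dim (vii°).
Shared triads with their functions: Dm (ii in C major, iv in A minor); F (IV in C major, VI in A minor); Am (vi in C major, i in A minor); Bdim (vii° in C major, ii° in A minor).

Dm, F, Am, Bdim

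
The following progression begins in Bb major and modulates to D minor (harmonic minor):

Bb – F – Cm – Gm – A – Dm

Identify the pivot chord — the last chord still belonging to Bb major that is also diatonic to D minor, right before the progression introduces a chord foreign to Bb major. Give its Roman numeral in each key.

Gm — vi in Bb major, iv in D minor

Chords diatonic to Bb major: Bb, Cm, Dm, Eb, F, Gm, Adim.
Reading the progression, the first chord not in that set is A, so the modulation leaves Bb major there.
The chord immediately before A is Gm, which is diatonic to both keys: vi in Bb major and iv in D minor.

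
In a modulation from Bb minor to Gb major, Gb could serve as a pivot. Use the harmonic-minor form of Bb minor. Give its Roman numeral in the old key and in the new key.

The scale of Bb minor (harmonic minor) is Bb C Db Eb F Gb A; Gb is degree 6, and the triad built there (Gb-Bb-Db) is major, so it is VI.
The scale of Gb major is Gb Ab Bb Cb Db Eb F; Gb is degree 1, and the triad built there (Gb-Bb-Db) is major, so it is I.

VI in Bb minor; I in Gb major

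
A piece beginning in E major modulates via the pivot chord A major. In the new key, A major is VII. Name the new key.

B minor

The numeral VII denotes a major triad on scale degree 7. With A on degree 7, the tonic of the new key is B.
Degree 7 carries a major triad in natural-minor keys, so the destination is B minor.
Check: the diatonic triads of B minor (natural minor) are Bm (i), C#dim (ii°), D (III), Em (iv), F#m (v), G (VI), A (VII) — A major is indeed VII.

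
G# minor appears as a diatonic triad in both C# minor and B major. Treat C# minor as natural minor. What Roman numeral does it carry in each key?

The scale of C# minor (natural minor) is C# D# E F# G# A B; G# is degree 5, and the triad built there (G#-B-D#) is minor, so it is v.
The scale of B major is B C# D# E F# G# A#; G# is degree 6, and the triad built there (G#-B-D#) is minor, so it is vi.

v in C# minor; vi in B major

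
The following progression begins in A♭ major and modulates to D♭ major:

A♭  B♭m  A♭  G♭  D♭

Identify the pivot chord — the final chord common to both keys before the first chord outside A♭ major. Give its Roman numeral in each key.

Chords diatonic to A♭ major: A♭, B♭m, Cm, D♭, E♭, Fm, Gdim.
Reading the progression, the first chord not in that set is G♭, so the modulation leaves A♭ major there.
The chord immediately before G♭ is A♭, which is diatonic to both keys: I in A♭ major and V in D♭ major.

A♭ — I in A♭ major, V in D♭ major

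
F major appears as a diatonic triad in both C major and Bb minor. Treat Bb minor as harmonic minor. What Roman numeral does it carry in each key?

IV in C major; V in Bb minor

The scale of C major is C D E F G A B; F is degree 4, and the triad built there (F-A-C) is major, so it is IV.
The scale of Bb minor (harmonic minor) is Bb C Db Eb F Gb A; F is degree 5, and the triad built there (F-A-C) is major, so it is V.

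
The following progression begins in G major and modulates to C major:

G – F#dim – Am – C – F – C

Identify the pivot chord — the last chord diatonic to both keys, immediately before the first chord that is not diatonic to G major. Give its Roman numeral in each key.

Chords diatonic to G major: G, Am, Bm, C, D, Em, F#dim.
Reading the progression, the first chord not in that set is F, so the modulation leaves G major there.
The chord immediately before F is C, which is diatonic to both keys: IV in G major and I in C major.

C — IV in G major, I in C major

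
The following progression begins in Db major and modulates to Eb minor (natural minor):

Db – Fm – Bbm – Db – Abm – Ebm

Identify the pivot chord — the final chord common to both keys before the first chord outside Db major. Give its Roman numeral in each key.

Chords diatonic to Db major: Db, Ebm, Fm, Gb, Ab, Bbm, Cdim.
Reading the progression, the first chord not in that set is Abm, so the modulation leaves Db major there.
The chord immediately before Abm is Db, which is diatonic to both keys: I in Db major and VII in Eb minor.

Db — I in Db major, VII in Eb minor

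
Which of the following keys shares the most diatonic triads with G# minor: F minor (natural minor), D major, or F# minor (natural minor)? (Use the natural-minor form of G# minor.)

F# minor

Triads of G# minor (natural minor): G#m (i), A#dim (ii°), B (III), C#m (iv), D#m (v), E (VI), F# (VII).
F minor (natural minor) shares 0: none.
D major shares 0: none.
F# minor (natural minor) shares 2: C#m, E.
The most common triads (2) are shared with F# minor.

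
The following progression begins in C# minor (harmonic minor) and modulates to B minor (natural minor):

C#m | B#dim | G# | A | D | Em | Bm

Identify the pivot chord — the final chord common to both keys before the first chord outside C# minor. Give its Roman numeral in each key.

A — VI in C# minor, VII in B minor

Chords diatonic to C# minor: C#m, D#dim, Eaug, F#m, G#, A, B#dim.
Reading the progression, the first chord not in that set is D, so the modulation leaves C# minor there.
The chord immediately before D is A, which is diatonic to both keys: VI in C# minor and VII in B minor.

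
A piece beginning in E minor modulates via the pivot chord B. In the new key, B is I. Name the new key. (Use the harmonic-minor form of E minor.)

The numeral I denotes a major triad on scale degree 1. With B on degree 1, the tonic of the new key is B.
Degree 1 carries a major triad in major keys, so the destination is B major.
Check: the diatonic triads of B major are B (I), C#m (ii), D#m (iii), E (IV), F# (V), G#m (vi), A#dim (vii°) — B is indeed I.

B major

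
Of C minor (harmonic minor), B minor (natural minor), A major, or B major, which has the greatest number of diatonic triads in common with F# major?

B major

Triads of F# major: F# major (I), G# minor (ii), A# minor (iii), B major (IV), C# major (V), D# minor (vi), E# diminished (vii°).
C minor (harmonic minor) shares 0: none.
B minor (natural minor) shares 0: none.
A major shares 0: none.
B major shares 4: F#, G#m, B, D#m.
The most common triads (4) are shared with B major.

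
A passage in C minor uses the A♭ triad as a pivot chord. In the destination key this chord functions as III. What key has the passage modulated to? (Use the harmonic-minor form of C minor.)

F minor

The numeral III denotes a major triad on scale degree 3. With A♭ on degree 3, the tonic of the new key is F.
Degree 3 carries a major triad in natural-minor keys, so the destination is F minor.
Check: the diatonic triads of F minor (natural minor) are Fm (i), Gdim (ii°), A♭ (III), B♭m (iv), Cm (v), D♭ (VI), E♭ (VII) — A♭ is indeed III.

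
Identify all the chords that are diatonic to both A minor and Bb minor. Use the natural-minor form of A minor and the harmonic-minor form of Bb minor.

F

Triads in A minor (natural minor): A minor (i), B diminished (ii°), C major (III), D minor (iv), E minor (v), F major (VI), G major (VII).
Triads in Bb minor (harmonic minor): Bb minor (i), C diminished (ii°), Db augmented (III+), Eb minor (iv), F major (V), Gb major (VI), A diminished (vii°).
Shared triads with their functions: F major (VI in A minor, V in Bb minor).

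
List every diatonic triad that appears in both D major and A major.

D, F#m, A, Bm

Triads in D major: D (I), Em (ii), F#m (iii), G (IV), A (V), Bm (vi), C#dim (vii°).
Triads in A major: A (I), Bm (ii), C#m (iii), D (IV), E (V), F#m (vi), G#dim (vii°).
Shared triads with their functions: D (I in D major, IV in A major); F#m (iii in D major, vi in A major); A (V in D major, I in A major); Bm (vi in D major, ii in A major).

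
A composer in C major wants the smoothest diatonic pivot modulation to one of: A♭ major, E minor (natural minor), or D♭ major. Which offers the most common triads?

Triads of C major: C (I), Dm (ii), Em (iii), F (IV), G (V), Am (vi), Bdim (vii°).
A♭ major shares 0: none.
E minor (natural minor) shares 4: C, Em, G, Am.
D♭ major shares 0: none.
The most common triads (4) are shared with E minor.

E minor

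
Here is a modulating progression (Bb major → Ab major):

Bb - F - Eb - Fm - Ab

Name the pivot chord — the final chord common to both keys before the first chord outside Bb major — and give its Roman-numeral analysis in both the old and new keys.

Chords diatonic to Bb major: Bb, Cm, Dm, Eb, F, Gm, Adim.
Reading the progression, the first chord not in that set is Fm, so the modulation leaves Bb major there.
The chord immediately before Fm is Eb, which is diatonic to both keys: IV in Bb major and V in Ab major.

Eb — IV in Bb major, V in Ab major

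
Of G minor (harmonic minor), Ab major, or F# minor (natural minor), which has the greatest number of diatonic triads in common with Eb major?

Triads of Eb major: Eb (I), Fm (ii), Gm (iii), Ab (IV), Bb (V), Cm (vi), Ddim (vii°).
G minor (harmonic minor) shares 3: Eb, Gm, Cm.
Ab major shares 4: Eb, Fm, Ab, Cm.
F# minor (natural minor) shares 0: none.
The most common triads (4) are shared with Ab major.

Ab major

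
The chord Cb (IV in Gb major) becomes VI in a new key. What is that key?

Eb minor

The numeral VI denotes a major triad on scale degree 6. With Cb on degree 6, the tonic of the new key is Eb.
Degree 6 carries a major triad in minor keys, so the destination is Eb minor.
Check: the diatonic triads of Eb minor (natural minor) are Ebm (i), Fdim (ii°), Gb (III), Abm (iv), Bbm (v), Cb (VI), Db (VII) — Cb is indeed VI.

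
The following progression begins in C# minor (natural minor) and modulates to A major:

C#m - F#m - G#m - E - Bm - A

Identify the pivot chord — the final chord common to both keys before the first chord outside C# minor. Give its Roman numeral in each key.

Chords diatonic to C# minor: C#m, D#dim, E, F#m, G#m, A, B.
Reading the progression, the first chord not in that set is Bm, so the modulation leaves C# minor there.
The chord immediately before Bm is E, which is diatonic to both keys: III in C# minor and V in A major.

E — III in C# minor, V in A major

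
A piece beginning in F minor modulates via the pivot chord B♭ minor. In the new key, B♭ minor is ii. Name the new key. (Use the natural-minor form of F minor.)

The numeral ii denotes a minor triad on scale degree 2. With B♭ on degree 2, the tonic of the new key is A♭.
Degree 2 carries a minor triad in major keys, so the destination is A♭ major.
Check: the diatonic triads of A♭ major are A♭ (I), B♭m (ii), Cm (iii), D♭ (IV), E♭ (V), Fm (vi), Gdim (vii°) — B♭ minor is indeed ii.

A♭ major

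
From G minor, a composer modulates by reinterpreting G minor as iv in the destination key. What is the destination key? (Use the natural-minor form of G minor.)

D minor

The numeral iv denotes a minor triad on scale degree 4. With G on degree 4, the tonic of the new key is D.
Degree 4 carries a minor triad in minor keys, so the destination is D minor.
Check: the diatonic triads of D minor (natural minor) are Dm (i), Edim (ii°), F (III), Gm (iv), Am (v), Bb (VI), C (VII) — G minor is indeed iv.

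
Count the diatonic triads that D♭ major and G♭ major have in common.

4

Diatonic triads of D♭ major: D♭ major (I), E♭ minor (ii), F minor (iii), G♭ major (IV), A♭ major (V), B♭ minor (vi), C diminished (vii°).
Diatonic triads of G♭ major: G♭ major (I), A♭ minor (ii), B♭ minor (iii), C♭ major (IV), D♭ major (V), E♭ minor (vi), F diminished (vii°).
Matching root and quality in both lists: D♭ major, E♭ minor, G♭ major, B♭ minor.
That gives 4 common triads.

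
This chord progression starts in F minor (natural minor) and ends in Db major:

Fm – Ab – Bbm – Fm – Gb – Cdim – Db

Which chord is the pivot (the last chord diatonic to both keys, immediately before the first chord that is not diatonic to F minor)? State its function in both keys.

Chords diatonic to F minor: Fm, Gdim, Ab, Bbm, Cm, Db, Eb.
Reading the progression, the first chord not in that set is Gb, so the modulation leaves F minor there.
The chord immediately before Gb is Fm, which is diatonic to both keys: i in F minor and iii in Db major.

Fm — i in F minor, iii in Db major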